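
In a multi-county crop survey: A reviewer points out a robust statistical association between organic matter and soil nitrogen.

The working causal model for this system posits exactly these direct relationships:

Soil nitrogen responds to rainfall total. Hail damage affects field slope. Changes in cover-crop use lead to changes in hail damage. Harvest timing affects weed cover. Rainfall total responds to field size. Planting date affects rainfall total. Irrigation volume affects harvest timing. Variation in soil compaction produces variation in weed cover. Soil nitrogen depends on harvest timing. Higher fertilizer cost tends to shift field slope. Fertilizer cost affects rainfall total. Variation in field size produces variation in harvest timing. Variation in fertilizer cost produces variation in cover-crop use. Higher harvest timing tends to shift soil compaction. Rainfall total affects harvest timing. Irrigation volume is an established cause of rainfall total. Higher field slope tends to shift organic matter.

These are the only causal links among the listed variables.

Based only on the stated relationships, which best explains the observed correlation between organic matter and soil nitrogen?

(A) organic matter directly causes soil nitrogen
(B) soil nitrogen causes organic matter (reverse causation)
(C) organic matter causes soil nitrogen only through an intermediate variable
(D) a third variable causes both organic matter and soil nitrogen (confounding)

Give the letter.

D

Fertilizer cost causes organic matter (fertilizer cost → field slope → organic matter) and soil nitrogen (fertilizer cost → rainfall total → soil nitrogen) — a common cause creating the correlation.
There is no stated path from organic matter to soil nitrogen or from soil nitrogen to organic matter, so neither direct nor reverse causation applies.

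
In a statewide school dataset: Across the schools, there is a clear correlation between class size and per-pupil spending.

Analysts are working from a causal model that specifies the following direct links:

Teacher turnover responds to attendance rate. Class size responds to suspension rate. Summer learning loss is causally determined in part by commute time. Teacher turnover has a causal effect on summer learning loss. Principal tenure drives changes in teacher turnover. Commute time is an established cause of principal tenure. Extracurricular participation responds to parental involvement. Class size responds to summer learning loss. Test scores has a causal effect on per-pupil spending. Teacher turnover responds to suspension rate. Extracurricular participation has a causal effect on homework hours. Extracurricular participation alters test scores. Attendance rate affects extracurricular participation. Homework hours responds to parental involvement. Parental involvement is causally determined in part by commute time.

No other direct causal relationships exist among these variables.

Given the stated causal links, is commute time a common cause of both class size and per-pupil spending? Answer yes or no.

yes

Commute time has a causal path to class size (commute time → summer learning loss → class size) and to per-pupil spending (commute time → parental involvement → extracurricular participation → test scores → per-pupil spending), so it is a common cause of both — a confounder.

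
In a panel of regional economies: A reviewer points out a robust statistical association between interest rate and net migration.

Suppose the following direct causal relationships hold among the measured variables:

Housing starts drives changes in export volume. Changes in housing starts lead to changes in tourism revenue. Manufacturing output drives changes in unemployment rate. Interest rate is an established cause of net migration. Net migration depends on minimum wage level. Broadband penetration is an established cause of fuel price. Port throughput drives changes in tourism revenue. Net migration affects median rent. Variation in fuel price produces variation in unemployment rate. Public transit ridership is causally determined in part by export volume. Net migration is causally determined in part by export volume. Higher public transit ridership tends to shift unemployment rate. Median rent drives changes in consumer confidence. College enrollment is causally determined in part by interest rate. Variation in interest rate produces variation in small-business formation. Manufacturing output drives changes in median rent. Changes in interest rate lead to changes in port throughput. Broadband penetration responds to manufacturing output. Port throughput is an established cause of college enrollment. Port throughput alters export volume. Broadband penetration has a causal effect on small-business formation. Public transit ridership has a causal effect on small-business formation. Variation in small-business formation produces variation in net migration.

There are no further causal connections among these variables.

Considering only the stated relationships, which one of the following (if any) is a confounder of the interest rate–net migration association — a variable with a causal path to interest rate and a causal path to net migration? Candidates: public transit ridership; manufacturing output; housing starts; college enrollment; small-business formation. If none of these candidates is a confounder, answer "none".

none

None of the listed candidates has causal paths to both interest rate and net migration in the stated relationships, so none is a common cause.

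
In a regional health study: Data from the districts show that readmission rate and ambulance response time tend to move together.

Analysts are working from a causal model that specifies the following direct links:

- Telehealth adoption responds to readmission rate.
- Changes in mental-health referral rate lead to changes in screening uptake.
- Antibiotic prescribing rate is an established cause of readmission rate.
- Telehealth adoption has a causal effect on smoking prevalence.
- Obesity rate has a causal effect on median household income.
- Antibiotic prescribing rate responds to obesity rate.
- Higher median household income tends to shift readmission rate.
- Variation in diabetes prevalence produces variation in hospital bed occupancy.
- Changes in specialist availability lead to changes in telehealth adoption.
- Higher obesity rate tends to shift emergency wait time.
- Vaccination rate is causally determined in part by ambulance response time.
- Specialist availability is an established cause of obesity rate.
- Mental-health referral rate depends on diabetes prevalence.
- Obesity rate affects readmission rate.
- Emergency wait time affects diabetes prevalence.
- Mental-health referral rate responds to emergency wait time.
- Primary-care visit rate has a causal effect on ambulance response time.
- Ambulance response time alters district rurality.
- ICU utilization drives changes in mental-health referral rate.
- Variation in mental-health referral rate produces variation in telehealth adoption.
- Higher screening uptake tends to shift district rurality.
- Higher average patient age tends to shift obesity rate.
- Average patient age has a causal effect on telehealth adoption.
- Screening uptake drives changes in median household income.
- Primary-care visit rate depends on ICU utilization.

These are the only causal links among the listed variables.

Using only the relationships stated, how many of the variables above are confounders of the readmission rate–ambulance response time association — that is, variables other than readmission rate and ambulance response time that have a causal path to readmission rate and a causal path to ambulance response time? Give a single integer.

1

The common causes are: ICU utilization (to readmission rate via ICU utilization → mental-health referral rate → screening uptake → median household income → readmission rate; to ambulance response time via ICU utilization → primary-care visit rate → ambulance response time).
Every other variable lacks a causal path to at least one of readmission rate and ambulance response time.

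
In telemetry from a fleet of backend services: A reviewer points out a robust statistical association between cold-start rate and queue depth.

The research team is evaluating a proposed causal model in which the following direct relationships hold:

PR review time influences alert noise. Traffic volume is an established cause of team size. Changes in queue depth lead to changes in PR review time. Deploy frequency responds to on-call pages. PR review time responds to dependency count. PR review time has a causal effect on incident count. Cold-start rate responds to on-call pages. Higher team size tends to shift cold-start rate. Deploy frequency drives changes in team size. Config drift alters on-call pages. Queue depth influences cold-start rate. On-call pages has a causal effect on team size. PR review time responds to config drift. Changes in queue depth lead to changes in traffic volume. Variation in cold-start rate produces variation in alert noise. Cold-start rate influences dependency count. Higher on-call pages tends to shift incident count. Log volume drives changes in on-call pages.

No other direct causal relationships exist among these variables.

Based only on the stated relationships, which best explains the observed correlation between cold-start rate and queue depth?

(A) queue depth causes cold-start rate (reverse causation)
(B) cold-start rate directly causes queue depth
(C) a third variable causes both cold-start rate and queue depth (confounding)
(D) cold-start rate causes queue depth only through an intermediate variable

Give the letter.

A

The stated link runs queue depth → cold-start rate; cold-start rate has no causal path to queue depth. No variable causes both, so confounding is ruled out. The correlation reflects reverse causation.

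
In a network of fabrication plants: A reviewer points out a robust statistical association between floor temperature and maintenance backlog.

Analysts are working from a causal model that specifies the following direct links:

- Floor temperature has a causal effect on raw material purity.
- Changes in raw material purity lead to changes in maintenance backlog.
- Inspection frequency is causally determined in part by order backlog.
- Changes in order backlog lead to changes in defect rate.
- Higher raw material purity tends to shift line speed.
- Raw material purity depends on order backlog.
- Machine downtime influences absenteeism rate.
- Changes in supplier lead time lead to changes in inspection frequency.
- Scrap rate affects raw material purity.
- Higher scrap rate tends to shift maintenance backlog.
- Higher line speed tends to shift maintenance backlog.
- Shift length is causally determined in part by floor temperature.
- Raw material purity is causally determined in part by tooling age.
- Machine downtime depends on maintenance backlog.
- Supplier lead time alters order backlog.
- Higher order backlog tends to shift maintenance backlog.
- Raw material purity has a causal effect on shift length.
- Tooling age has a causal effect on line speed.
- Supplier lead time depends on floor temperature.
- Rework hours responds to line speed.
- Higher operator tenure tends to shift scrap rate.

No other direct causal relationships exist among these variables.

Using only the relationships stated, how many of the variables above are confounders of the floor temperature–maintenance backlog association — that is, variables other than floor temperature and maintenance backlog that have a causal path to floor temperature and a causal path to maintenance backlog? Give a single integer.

0

No listed variable has a causal path to both floor temperature and maintenance backlog, so there are no common causes.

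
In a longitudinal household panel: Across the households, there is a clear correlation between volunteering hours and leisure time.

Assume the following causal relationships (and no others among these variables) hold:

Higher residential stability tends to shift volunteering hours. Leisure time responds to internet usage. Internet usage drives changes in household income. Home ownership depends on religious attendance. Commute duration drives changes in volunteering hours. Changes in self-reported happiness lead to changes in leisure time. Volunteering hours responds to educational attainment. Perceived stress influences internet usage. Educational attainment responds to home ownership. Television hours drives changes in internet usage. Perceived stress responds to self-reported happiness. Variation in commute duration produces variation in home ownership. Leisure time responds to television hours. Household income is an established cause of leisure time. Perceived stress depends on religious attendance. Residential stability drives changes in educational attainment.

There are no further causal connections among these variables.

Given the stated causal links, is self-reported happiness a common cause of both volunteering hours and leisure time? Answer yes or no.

no

Self-reported happiness has no stated causal path to volunteering hours. A confounder must cause both variables, so self-reported happiness does not qualify.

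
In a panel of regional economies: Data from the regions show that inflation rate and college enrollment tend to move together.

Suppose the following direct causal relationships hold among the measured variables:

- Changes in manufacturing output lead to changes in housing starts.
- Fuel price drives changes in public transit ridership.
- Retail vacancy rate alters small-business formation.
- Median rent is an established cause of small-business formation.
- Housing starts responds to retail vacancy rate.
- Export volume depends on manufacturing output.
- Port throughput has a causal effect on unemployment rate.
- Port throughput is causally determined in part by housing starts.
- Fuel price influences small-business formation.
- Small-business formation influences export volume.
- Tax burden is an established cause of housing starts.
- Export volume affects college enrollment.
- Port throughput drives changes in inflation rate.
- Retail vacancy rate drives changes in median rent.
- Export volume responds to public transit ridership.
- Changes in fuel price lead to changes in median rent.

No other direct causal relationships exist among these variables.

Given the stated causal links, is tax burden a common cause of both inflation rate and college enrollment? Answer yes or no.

no

Tax burden has no stated causal path to college enrollment. A confounder must cause both variables, so tax burden does not qualify.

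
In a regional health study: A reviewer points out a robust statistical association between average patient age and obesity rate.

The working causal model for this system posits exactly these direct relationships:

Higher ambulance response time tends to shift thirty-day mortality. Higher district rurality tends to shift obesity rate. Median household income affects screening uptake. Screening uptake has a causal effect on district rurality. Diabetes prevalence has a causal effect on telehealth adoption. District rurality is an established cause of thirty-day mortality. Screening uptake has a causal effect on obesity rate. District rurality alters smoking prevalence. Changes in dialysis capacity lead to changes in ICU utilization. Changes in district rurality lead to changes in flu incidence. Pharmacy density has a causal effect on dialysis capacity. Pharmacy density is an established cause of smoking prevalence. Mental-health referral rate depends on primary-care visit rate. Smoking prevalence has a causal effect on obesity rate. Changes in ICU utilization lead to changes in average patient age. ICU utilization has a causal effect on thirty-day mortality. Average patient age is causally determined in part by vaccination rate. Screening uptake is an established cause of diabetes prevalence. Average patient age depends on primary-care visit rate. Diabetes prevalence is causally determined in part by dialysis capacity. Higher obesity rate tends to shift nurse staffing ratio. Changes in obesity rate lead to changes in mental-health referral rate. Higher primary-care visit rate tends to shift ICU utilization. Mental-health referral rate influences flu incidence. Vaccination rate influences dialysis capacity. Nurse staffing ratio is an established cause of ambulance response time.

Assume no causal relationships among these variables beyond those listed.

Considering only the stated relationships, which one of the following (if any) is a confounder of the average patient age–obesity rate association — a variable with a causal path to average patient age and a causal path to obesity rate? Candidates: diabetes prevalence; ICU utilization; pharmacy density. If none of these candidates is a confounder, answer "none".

pharmacy density

Pharmacy density causes average patient age (pharmacy density → dialysis capacity → ICU utilization → average patient age) and also causes obesity rate (pharmacy density → smoking prevalence → obesity rate); it is a common cause of both.
Each of the other candidates lacks a causal path to at least one of average patient age and obesity rate, so they do not confound the relationship.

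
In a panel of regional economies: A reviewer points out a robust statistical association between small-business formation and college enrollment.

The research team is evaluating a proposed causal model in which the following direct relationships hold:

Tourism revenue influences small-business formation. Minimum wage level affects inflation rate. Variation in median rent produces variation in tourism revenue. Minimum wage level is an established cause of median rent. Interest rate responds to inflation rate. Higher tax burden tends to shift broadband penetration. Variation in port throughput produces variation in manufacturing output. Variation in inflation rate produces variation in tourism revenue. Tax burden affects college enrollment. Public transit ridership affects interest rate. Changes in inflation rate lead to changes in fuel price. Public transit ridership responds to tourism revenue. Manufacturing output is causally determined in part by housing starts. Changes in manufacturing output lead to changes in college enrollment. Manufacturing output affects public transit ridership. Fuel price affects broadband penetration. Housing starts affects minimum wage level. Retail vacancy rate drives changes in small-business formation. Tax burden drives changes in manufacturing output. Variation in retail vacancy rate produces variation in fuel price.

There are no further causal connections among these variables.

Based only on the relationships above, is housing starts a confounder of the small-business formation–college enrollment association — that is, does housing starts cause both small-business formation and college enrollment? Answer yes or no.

yes

Housing starts has a causal path to small-business formation (housing starts → minimum wage level → median rent → tourism revenue → small-business formation) and to college enrollment (housing starts → manufacturing output → college enrollment), so it is a common cause of both — a confounder.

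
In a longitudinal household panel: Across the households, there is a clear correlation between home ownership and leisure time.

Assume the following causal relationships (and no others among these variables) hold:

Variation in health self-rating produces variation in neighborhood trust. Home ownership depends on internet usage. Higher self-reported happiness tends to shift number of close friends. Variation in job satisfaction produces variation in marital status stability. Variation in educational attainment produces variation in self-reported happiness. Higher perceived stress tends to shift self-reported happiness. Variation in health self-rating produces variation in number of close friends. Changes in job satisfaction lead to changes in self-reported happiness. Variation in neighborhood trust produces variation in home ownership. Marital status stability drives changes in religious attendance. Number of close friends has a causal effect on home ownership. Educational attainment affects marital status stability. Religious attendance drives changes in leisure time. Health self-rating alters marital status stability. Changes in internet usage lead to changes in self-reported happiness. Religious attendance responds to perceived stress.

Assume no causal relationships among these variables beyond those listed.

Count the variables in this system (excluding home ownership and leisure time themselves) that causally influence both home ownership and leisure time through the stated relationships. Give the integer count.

The common causes are: educational attainment (to home ownership via educational attainment → self-reported happiness → number of close friends → home ownership; to leisure time via educational attainment → marital status stability → religious attendance → leisure time); health self-rating (to home ownership via health self-rating → neighborhood trust → home ownership; to leisure time via health self-rating → marital status stability → religious attendance → leisure time); job satisfaction (to home ownership via job satisfaction → self-reported happiness → number of close friends → home ownership; to leisure time via job satisfaction → marital status stability → religious attendance → leisure time); perceived stress (to home ownership via perceived stress → self-reported happiness → number of close friends → home ownership; to leisure time via perceived stress → religious attendance → leisure time).
Every other variable lacks a causal path to at least one of home ownership and leisure time.

4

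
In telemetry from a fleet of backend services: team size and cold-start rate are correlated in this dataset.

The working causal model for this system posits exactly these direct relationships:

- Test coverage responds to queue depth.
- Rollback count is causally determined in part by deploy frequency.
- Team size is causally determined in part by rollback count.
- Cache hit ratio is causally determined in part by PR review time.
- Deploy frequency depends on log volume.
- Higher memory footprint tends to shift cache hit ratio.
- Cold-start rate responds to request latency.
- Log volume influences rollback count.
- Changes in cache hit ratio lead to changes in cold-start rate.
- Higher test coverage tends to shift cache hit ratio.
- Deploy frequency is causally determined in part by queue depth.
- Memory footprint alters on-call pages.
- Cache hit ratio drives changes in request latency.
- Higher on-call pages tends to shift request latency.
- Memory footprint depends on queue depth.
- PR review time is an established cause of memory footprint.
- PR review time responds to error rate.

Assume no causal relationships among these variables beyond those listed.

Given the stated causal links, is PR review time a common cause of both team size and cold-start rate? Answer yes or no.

no

PR review time has no stated causal path to team size. A confounder must cause both variables, so PR review time does not qualify.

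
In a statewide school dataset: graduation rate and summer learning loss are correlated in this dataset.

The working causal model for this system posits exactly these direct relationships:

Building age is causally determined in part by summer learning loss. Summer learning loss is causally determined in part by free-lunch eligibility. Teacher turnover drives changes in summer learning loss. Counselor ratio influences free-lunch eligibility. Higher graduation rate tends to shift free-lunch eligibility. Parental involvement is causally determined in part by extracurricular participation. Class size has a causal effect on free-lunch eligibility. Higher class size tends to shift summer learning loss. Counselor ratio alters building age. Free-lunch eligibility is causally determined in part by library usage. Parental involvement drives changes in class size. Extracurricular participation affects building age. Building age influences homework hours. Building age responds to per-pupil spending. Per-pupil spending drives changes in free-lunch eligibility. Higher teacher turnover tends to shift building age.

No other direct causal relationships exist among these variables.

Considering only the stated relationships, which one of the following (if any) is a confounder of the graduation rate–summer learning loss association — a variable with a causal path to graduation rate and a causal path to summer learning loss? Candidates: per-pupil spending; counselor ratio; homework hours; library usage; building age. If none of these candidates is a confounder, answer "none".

none

None of the listed candidates has causal paths to both graduation rate and summer learning loss in the stated relationships, so none is a common cause.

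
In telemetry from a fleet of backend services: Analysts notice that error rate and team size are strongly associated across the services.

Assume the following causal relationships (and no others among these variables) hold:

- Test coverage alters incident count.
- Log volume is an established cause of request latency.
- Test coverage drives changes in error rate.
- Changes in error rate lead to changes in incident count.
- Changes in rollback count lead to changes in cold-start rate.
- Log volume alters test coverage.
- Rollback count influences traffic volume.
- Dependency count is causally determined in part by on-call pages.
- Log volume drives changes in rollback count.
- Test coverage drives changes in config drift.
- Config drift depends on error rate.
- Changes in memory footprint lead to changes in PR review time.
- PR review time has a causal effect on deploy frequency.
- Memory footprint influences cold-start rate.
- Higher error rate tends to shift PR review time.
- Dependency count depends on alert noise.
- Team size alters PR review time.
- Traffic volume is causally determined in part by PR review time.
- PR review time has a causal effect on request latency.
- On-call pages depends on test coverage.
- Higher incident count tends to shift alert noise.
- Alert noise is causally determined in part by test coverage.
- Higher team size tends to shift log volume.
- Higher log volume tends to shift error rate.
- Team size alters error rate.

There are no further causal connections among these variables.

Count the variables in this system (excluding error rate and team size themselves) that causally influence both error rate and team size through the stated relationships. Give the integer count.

No listed variable has a causal path to both error rate and team size, so there are no common causes.

0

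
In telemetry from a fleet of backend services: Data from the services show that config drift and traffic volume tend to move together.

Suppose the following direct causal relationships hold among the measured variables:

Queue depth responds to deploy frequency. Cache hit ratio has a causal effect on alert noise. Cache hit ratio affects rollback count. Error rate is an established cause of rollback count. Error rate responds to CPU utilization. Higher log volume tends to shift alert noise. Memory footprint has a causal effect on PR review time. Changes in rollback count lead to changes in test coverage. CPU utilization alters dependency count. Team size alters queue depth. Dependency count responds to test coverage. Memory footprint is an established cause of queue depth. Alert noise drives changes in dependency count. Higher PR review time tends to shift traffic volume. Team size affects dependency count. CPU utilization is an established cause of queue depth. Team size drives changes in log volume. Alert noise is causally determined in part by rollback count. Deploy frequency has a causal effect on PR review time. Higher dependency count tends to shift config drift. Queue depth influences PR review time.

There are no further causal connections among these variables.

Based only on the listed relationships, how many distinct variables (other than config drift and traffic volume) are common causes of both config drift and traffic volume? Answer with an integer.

2

The common causes are: CPU utilization (to config drift via CPU utilization → dependency count → config drift; to traffic volume via CPU utilization → queue depth → PR review time → traffic volume); team size (to config drift via team size → dependency count → config drift; to traffic volume via team size → queue depth → PR review time → traffic volume).
Every other variable lacks a causal path to at least one of config drift and traffic volume.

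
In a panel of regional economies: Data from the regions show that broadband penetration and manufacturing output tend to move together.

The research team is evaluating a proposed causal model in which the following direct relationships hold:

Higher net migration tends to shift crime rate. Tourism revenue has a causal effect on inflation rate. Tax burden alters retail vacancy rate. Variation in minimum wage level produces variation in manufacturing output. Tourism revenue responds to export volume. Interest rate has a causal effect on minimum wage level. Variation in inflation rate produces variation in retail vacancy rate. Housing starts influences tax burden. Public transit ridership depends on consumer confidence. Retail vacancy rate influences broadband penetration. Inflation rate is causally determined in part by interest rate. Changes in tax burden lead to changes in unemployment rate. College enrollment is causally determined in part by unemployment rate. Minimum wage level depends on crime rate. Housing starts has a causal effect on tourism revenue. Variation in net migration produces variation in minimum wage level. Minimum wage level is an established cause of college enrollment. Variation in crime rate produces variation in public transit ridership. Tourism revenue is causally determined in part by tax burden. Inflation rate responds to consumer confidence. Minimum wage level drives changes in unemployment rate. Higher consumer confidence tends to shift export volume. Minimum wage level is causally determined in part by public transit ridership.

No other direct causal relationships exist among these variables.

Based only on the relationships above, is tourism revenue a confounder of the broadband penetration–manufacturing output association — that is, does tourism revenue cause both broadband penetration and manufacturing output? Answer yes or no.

Tourism revenue has no stated causal path to manufacturing output. A confounder must cause both variables, so tourism revenue does not qualify.

no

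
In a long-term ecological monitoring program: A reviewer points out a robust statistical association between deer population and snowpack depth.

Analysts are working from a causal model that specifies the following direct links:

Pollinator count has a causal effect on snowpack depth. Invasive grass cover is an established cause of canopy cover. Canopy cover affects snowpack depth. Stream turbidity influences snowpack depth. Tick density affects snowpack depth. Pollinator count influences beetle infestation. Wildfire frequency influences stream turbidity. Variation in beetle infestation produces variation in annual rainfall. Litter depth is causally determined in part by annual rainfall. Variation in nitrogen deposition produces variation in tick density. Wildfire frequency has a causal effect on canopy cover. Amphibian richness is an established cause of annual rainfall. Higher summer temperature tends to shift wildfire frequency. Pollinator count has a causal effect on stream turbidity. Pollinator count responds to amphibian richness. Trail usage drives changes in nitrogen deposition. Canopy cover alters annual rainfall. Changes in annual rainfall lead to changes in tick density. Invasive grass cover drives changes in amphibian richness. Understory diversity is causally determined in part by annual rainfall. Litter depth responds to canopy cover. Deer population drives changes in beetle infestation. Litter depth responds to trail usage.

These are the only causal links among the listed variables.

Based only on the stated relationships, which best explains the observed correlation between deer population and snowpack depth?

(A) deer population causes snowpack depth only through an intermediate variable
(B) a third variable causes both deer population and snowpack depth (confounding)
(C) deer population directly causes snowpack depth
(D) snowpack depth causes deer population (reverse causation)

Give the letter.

A

Deer population reaches snowpack depth through deer population → beetle infestation → annual rainfall → tick density → snowpack depth — an indirect causal chain with no direct deer population → snowpack depth link. No variable causes both deer population and snowpack depth, so confounding is ruled out; the effect is mediated.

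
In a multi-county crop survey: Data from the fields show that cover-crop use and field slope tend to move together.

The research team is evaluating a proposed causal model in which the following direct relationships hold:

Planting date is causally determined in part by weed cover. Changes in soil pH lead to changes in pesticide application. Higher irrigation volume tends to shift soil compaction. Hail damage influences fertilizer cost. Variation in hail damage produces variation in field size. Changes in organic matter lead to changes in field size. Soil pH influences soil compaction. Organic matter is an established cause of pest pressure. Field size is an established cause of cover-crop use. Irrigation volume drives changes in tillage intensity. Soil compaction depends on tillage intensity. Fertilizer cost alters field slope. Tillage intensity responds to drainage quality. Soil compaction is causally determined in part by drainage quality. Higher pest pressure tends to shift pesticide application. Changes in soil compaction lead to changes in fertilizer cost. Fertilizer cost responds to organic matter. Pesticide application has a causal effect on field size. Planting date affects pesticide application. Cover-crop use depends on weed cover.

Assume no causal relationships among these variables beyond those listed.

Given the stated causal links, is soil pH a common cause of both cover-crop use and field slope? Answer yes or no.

yes

Soil pH has a causal path to cover-crop use (soil pH → pesticide application → field size → cover-crop use) and to field slope (soil pH → soil compaction → fertilizer cost → field slope), so it is a common cause of both — a confounder.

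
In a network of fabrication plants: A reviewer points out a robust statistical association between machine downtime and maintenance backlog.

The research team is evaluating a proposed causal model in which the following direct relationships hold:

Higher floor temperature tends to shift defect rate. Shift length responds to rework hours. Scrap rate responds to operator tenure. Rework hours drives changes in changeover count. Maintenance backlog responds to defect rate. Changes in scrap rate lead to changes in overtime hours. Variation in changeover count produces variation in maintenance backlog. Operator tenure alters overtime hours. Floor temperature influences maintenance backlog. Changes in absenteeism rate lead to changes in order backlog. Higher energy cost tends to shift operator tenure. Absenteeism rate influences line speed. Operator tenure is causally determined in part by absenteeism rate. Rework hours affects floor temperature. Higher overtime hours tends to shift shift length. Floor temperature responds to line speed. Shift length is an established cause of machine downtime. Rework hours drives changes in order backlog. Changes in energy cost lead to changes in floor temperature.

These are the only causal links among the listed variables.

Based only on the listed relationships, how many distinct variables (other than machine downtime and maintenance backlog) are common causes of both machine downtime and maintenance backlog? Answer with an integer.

3

The common causes are: absenteeism rate (to machine downtime via absenteeism rate → operator tenure → overtime hours → shift length → machine downtime; to maintenance backlog via absenteeism rate → line speed → floor temperature → maintenance backlog); energy cost (to machine downtime via energy cost → operator tenure → overtime hours → shift length → machine downtime; to maintenance backlog via energy cost → floor temperature → maintenance backlog); rework hours (to machine downtime via rework hours → shift length → machine downtime; to maintenance backlog via rework hours → floor temperature → maintenance backlog).
Every other variable lacks a causal path to at least one of machine downtime and maintenance backlog.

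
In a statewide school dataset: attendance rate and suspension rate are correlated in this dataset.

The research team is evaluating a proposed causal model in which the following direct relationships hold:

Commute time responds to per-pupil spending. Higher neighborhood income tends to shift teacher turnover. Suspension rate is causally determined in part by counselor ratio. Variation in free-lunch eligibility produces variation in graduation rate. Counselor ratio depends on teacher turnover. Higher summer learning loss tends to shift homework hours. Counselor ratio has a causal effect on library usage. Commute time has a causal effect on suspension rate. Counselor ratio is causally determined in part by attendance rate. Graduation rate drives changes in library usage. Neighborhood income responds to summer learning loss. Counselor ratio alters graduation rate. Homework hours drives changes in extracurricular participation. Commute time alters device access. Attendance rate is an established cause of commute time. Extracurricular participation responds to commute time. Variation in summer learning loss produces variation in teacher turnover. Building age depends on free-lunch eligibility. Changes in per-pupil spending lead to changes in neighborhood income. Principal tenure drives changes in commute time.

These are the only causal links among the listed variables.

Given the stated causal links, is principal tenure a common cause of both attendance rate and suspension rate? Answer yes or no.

no

Principal tenure has no stated causal path to attendance rate. A confounder must cause both variables, so principal tenure does not qualify.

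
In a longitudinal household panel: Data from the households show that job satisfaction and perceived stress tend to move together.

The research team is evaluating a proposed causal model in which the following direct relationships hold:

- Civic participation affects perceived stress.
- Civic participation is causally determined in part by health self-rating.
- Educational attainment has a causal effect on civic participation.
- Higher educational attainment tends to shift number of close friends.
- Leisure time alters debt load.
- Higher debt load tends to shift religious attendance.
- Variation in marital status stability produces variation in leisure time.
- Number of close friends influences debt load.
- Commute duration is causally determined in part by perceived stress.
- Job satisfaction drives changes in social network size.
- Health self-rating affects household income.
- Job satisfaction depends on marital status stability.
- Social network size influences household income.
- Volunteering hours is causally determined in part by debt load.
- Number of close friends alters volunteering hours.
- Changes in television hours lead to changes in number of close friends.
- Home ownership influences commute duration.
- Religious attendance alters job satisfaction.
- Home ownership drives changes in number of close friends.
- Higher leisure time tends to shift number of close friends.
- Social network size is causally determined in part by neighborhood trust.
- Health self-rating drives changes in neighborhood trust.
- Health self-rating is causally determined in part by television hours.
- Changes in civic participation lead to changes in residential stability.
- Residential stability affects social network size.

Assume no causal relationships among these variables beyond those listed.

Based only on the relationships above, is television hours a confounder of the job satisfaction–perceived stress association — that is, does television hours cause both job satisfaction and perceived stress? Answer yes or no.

Television hours has a causal path to job satisfaction (television hours → number of close friends → debt load → religious attendance → job satisfaction) and to perceived stress (television hours → health self-rating → civic participation → perceived stress), so it is a common cause of both — a confounder.

yes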